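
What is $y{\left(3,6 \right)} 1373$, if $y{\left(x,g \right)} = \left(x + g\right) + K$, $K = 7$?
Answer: $21968$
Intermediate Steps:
$y{\left(x,g \right)} = 7 + g + x$ ($y{\left(x,g \right)} = \left(x + g\right) + 7 = \left(g + x\right) + 7 = 7 + g + x$)
$y{\left(3,6 \right)} 1373 = \left(7 + 6 + 3\right) 1373 = 16 \cdot 1373 = 21968$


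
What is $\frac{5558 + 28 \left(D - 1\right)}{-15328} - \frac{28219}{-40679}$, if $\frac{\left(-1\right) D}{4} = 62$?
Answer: $\frac{245030469}{311763856} \approx 0.78595$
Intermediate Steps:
$D = -248$ ($D = \left(-4\right) 62 = -248$)
$\frac{5558 + 28 \left(D - 1\right)}{-15328} - \frac{28219}{-40679} = \frac{5558 + 28 \left(-248 - 1\right)}{-15328} - \frac{28219}{-40679} = \left(5558 + 28 \left(-249\right)\right) \left(- \frac{1}{15328}\right) - - \frac{28219}{40679} = \left(5558 - 6972\right) \left(- \frac{1}{15328}\right) + \frac{28219}{40679} = \left(-1414\right) \left(- \frac{1}{15328}\right) + \frac{28219}{40679} = \frac{707}{7664} + \frac{28219}{40679} = \frac{245030469}{311763856}$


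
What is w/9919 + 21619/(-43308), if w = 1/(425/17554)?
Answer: -90376287293/182568122100 ≈ -0.49503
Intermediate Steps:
w = 17554/425 (w = 1/(425*(1/17554)) = 1/(425/17554) = 17554/425 ≈ 41.304)
w/9919 + 21619/(-43308) = (17554/425)/9919 + 21619/(-43308) = (17554/425)*(1/9919) + 21619*(-1/43308) = 17554/4215575 - 21619/43308 = -90376287293/182568122100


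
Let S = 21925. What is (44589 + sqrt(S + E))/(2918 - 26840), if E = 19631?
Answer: -14863/7974 - sqrt(10389)/11961 ≈ -1.8725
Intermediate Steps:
(44589 + sqrt(S + E))/(2918 - 26840) = (44589 + sqrt(21925 + 19631))/(2918 - 26840) = (44589 + sqrt(41556))/(-23922) = (44589 + 2*sqrt(10389))*(-1/23922) = -14863/7974 - sqrt(10389)/11961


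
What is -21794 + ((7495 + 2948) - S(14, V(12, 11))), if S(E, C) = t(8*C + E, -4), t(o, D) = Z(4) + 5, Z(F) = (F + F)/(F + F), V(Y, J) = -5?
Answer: -11357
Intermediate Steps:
Z(F) = 1 (Z(F) = (2*F)/((2*F)) = (2*F)*(1/(2*F)) = 1)
t(o, D) = 6 (t(o, D) = 1 + 5 = 6)
S(E, C) = 6
-21794 + ((7495 + 2948) - S(14, V(12, 11))) = -21794 + ((7495 + 2948) - 1*6) = -21794 + (10443 - 6) = -21794 + 10437 = -11357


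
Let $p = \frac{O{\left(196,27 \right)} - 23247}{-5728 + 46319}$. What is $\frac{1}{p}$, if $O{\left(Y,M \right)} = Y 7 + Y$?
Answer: $- \frac{40591}{21679} \approx -1.8724$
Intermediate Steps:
$O{\left(Y,M \right)} = 8 Y$ ($O{\left(Y,M \right)} = 7 Y + Y = 8 Y$)
$p = - \frac{21679}{40591}$ ($p = \frac{8 \cdot 196 - 23247}{-5728 + 46319} = \frac{1568 - 23247}{40591} = \left(-21679\right) \frac{1}{40591} = - \frac{21679}{40591} \approx -0.53408$)
$\frac{1}{p} = \frac{1}{- \frac{21679}{40591}} = - \frac{40591}{21679}$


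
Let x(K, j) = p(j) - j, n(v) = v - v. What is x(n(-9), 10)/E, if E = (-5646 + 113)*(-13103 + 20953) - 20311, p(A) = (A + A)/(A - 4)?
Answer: 20/130363083 ≈ 1.5342e-7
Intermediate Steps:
p(A) = 2*A/(-4 + A) (p(A) = (2*A)/(-4 + A) = 2*A/(-4 + A))
n(v) = 0
x(K, j) = -j + 2*j/(-4 + j) (x(K, j) = 2*j/(-4 + j) - j = -j + 2*j/(-4 + j))
E = -43454361 (E = -5533*7850 - 20311 = -43434050 - 20311 = -43454361)
x(n(-9), 10)/E = (10*(6 - 1*10)/(-4 + 10))/(-43454361) = (10*(6 - 10)/6)*(-1/43454361) = (10*(⅙)*(-4))*(-1/43454361) = -20/3*(-1/43454361) = 20/130363083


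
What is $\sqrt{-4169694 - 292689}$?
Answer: $i \sqrt{4462383} \approx 2112.4 i$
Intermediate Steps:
$\sqrt{-4169694 - 292689} = \sqrt{-4462383} = i \sqrt{4462383}$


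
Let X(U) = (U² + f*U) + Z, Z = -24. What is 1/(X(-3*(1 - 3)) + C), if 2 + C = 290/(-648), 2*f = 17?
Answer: 324/19619 ≈ 0.016515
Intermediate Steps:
f = 17/2 (f = (½)*17 = 17/2 ≈ 8.5000)
C = -793/324 (C = -2 + 290/(-648) = -2 + 290*(-1/648) = -2 - 145/324 = -793/324 ≈ -2.4475)
X(U) = -24 + U² + 17*U/2 (X(U) = (U² + 17*U/2) - 24 = -24 + U² + 17*U/2)
1/(X(-3*(1 - 3)) + C) = 1/((-24 + (-3*(1 - 3))² + 17*(-3*(1 - 3))/2) - 793/324) = 1/((-24 + (-3*(-2))² + 17*(-3*(-2))/2) - 793/324) = 1/((-24 + 6² + (17/2)*6) - 793/324) = 1/((-24 + 36 + 51) - 793/324) = 1/(63 - 793/324) = 1/(19619/324) = 324/19619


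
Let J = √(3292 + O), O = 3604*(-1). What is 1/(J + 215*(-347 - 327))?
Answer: -72455/10499454206 - I*√78/10499454206 ≈ -6.9008e-6 - 8.4116e-10*I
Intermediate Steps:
O = -3604
J = 2*I*√78 (J = √(3292 - 3604) = √(-312) = 2*I*√78 ≈ 17.664*I)
1/(J + 215*(-347 - 327)) = 1/(2*I*√78 + 215*(-347 - 327)) = 1/(2*I*√78 + 215*(-674)) = 1/(2*I*√78 - 144910) = 1/(-144910 + 2*I*√78)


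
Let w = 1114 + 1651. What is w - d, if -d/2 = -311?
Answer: 2143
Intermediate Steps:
d = 622 (d = -2*(-311) = 622)
w = 2765
w - d = 2765 - 1*622 = 2765 - 622 = 2143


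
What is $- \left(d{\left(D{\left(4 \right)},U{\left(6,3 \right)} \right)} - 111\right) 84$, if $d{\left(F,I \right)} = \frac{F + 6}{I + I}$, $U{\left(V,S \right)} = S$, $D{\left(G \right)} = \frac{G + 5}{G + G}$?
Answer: $\frac{36897}{4} \approx 9224.3$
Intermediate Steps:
$D{\left(G \right)} = \frac{5 + G}{2 G}$
$d{\left(F,I \right)} = \frac{6 + F}{2 I}$
$- \left(d{\left(D{\left(4 \right)},U{\left(6,3 \right)} \right)} - 111\right) 84 = - \left(\frac{6 + \frac{5 + 4}{2 \cdot 4}}{2 \cdot 3} - 111\right) 84 = - \left(\frac{1}{2} \cdot \frac{1}{3} \left(6 + \frac{1}{2} \cdot \frac{1}{4} \cdot 9\right) - 111\right) 84 = - \left(\frac{1}{2} \cdot \frac{1}{3} \left(6 + \frac{9}{8}\right) - 111\right) 84 = - \left(\frac{1}{2} \cdot \frac{1}{3} \cdot \frac{57}{8} - 111\right) 84 = - \left(\frac{19}{16} - 111\right) 84 = - \frac{\left(-1757\right) 84}{16} = \left(-1\right) \left(- \frac{36897}{4}\right) = \frac{36897}{4}$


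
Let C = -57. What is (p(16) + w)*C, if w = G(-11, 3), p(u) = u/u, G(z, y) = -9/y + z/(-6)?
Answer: 19/2 ≈ 9.5000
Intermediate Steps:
G(z, y) = -9/y - z/6 (G(z, y) = -9/y + z*(-⅙) = -9/y - z/6)
p(u) = 1
w = -7/6 (w = -9/3 - ⅙*(-11) = -9*⅓ + 11/6 = -3 + 11/6 = -7/6 ≈ -1.1667)
(p(16) + w)*C = (1 - 7/6)*(-57) = -⅙*(-57) = 19/2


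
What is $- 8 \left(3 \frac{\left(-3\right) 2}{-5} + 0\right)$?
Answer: $- \frac{144}{5} \approx -28.8$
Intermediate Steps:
$- 8 \left(3 \frac{\left(-3\right) 2}{-5} + 0\right) = - 8 \left(3 \left(\left(-6\right) \left(- \frac{1}{5}\right)\right) + 0\right) = - 8 \left(3 \cdot \frac{6}{5} + 0\right) = - 8 \left(\frac{18}{5} + 0\right) = \left(-8\right) \frac{18}{5} = - \frac{144}{5}$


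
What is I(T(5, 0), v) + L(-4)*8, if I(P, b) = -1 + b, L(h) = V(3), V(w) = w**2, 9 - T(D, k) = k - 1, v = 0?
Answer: 71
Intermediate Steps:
T(D, k) = 10 - k (T(D, k) = 9 - (k - 1) = 9 - (-1 + k) = 9 + (1 - k) = 10 - k)
L(h) = 9 (L(h) = 3**2 = 9)
I(T(5, 0), v) + L(-4)*8 = (-1 + 0) + 9*8 = -1 + 72 = 71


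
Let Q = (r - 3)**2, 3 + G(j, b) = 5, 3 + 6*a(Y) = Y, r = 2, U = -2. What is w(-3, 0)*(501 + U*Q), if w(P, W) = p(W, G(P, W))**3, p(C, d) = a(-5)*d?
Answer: -255488/27 ≈ -9462.5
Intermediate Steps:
a(Y) = -1/2 + Y/6
G(j, b) = 2 (G(j, b) = -3 + 5 = 2)
p(C, d) = -4*d/3 (p(C, d) = (-1/2 + (1/6)*(-5))*d = (-1/2 - 5/6)*d = -4*d/3)
w(P, W) = -512/27 (w(P, W) = (-4/3*2)**3 = (-8/3)**3 = -512/27)
Q = 1 (Q = (2 - 3)**2 = (-1)**2 = 1)
w(-3, 0)*(501 + U*Q) = -512*(501 - 2*1)/27 = -512*(501 - 2)/27 = -512/27*499 = -255488/27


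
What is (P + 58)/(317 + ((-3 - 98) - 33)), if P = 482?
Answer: 180/61 ≈ 2.9508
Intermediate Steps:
(P + 58)/(317 + ((-3 - 98) - 33)) = (482 + 58)/(317 + ((-3 - 98) - 33)) = 540/(317 + (-101 - 33)) = 540/(317 - 134) = 540/183 = 540*(1/183) = 180/61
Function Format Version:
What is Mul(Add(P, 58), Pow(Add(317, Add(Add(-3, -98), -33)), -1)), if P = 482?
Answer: Rational(180, 61) ≈ 2.9508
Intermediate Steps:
Mul(Add(P, 58), Pow(Add(317, Add(Add(-3, -98), -33)), -1)) = Mul(Add(482, 58), Pow(Add(317, Add(Add(-3, -98), -33)), -1)) = Mul(540, Pow(Add(317, Add(-101, -33)), -1)) = Mul(540, Pow(Add(317, -134), -1)) = Mul(540, Pow(183, -1)) = Mul(540, Rational(1, 183)) = Rational(180, 61)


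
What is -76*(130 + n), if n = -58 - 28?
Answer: -3344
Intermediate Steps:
n = -86
-76*(130 + n) = -76*(130 - 86) = -76*44 = -3344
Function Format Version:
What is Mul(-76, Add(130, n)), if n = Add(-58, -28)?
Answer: -3344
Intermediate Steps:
n = -86
Mul(-76, Add(130, n)) = Mul(-76, Add(130, -86)) = Mul(-76, 44) = -3344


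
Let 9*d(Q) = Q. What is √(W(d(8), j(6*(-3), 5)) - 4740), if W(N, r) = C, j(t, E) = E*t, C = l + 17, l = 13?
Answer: I*√4710 ≈ 68.629*I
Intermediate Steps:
C = 30 (C = 13 + 17 = 30)
d(Q) = Q/9
W(N, r) = 30
√(W(d(8), j(6*(-3), 5)) - 4740) = √(30 - 4740) = √(-4710) = I*√4710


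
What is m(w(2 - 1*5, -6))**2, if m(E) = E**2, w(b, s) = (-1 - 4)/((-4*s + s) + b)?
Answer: 1/81 ≈ 0.012346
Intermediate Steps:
w(b, s) = -5/(b - 3*s) (w(b, s) = -5/(-3*s + b) = -5/(b - 3*s))
m(w(2 - 1*5, -6))**2 = ((5/(-(2 - 1*5) + 3*(-6)))**2)**2 = ((5/(-(2 - 5) - 18))**2)**2 = ((5/(-1*(-3) - 18))**2)**2 = ((5/(3 - 18))**2)**2 = ((5/(-15))**2)**2 = ((5*(-1/15))**2)**2 = ((-1/3)**2)**2 = (1/9)**2 = 1/81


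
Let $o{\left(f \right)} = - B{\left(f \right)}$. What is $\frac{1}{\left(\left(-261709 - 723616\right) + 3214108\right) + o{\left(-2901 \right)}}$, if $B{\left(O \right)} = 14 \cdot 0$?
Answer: $\frac{1}{2228783} \approx 4.4868 \cdot 10^{-7}$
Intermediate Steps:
$B{\left(O \right)} = 0$
$o{\left(f \right)} = 0$ ($o{\left(f \right)} = \left(-1\right) 0 = 0$)
$\frac{1}{\left(\left(-261709 - 723616\right) + 3214108\right) + o{\left(-2901 \right)}} = \frac{1}{\left(\left(-261709 - 723616\right) + 3214108\right) + 0} = \frac{1}{\left(-985325 + 3214108\right) + 0} = \frac{1}{2228783 + 0} = \frac{1}{2228783}$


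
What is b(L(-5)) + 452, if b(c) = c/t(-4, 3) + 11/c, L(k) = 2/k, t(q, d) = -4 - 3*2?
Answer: 21227/50 ≈ 424.54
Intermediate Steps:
t(q, d) = -10 (t(q, d) = -4 - 6 = -10)
b(c) = 11/c - c/10 (b(c) = c/(-10) + 11/c = c*(-⅒) + 11/c = -c/10 + 11/c = 11/c - c/10)
b(L(-5)) + 452 = (11/((2/(-5))) - 1/(5*(-5))) + 452 = (11/((2*(-⅕))) - (-1)/(5*5)) + 452 = (11/(-⅖) - ⅒*(-⅖)) + 452 = (11*(-5/2) + 1/25) + 452 = (-55/2 + 1/25) + 452 = -1373/50 + 452 = 21227/50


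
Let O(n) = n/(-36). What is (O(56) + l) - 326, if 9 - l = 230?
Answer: -4937/9 ≈ -548.56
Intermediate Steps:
O(n) = -n/36 (O(n) = n*(-1/36) = -n/36)
l = -221 (l = 9 - 1*230 = 9 - 230 = -221)
(O(56) + l) - 326 = (-1/36*56 - 221) - 326 = (-14/9 - 221) - 326 = -2003/9 - 326 = -4937/9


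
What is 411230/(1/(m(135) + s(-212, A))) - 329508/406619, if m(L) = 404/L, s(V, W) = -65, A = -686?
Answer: -279949572796370/10978713 ≈ -2.5499e+7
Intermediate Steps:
411230/(1/(m(135) + s(-212, A))) - 329508/406619 = 411230/(1/(404/135 - 65)) - 329508/406619 = 411230/(1/(-8371/135)) - 329508/406619 = 411230/(-135/8371) - 329508/406619 = 411230*(-8371/135) - 329508/406619 = -688481266/27 - 329508/406619 = -279949572796370/10978713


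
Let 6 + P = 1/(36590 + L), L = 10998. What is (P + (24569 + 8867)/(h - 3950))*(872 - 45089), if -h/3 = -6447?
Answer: 123957658746513/732426908 ≈ 1.6924e+5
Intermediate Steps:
h = 19341 (h = -3*(-6447) = 19341)
P = -285527/47588 (P = -6 + 1/(36590 + 10998) = -6 + 1/47588 = -285527/47588 ≈ -6.0000)
(P + (24569 + 8867)/(h - 3950))*(872 - 45089) = (-285527/47588 + (24569 + 8867)/(19341 - 3950))*(872 - 45089) = (-285527/47588 + 33436/15391)*(-44217) = -2803393689/732426908*(-44217) = 123957658746513/732426908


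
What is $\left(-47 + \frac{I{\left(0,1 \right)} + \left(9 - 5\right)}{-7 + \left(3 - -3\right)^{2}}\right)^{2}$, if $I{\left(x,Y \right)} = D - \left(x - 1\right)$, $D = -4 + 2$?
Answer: $\frac{1849600}{841} \approx 2199.3$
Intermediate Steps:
$D = -2$
$I{\left(x,Y \right)} = -1 - x$ ($I{\left(x,Y \right)} = -2 - \left(x - 1\right) = -2 - \left(-1 + x\right) = -1 - x$)
$\left(-47 + \frac{I{\left(0,1 \right)} + \left(9 - 5\right)}{-7 + \left(3 - -3\right)^{2}}\right)^{2} = \left(-47 + \frac{\left(-1 - 0\right) + \left(9 - 5\right)}{-7 + \left(3 - -3\right)^{2}}\right)^{2} = \left(-47 + \frac{\left(-1 + 0\right) + 4}{-7 + \left(3 + 3\right)^{2}}\right)^{2} = \left(-47 + \frac{-1 + 4}{-7 + 6^{2}}\right)^{2} = \left(-47 + \frac{3}{-7 + 36}\right)^{2} = \left(-47 + \frac{3}{29}\right)^{2} = \left(- \frac{1360}{29}\right)^{2} = \frac{1849600}{841}$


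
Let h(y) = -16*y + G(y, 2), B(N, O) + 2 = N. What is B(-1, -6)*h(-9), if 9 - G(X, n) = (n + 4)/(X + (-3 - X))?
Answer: -465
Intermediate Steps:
B(N, O) = -2 + N
G(X, n) = 31/3 + n/3 (G(X, n) = 9 - (n + 4)/(X + (-3 - X)) = 9 - (4 + n)/(-3) = 9 - (4 + n)*(-1)/3 = 9 - (-4/3 - n/3) = 9 + (4/3 + n/3) = 31/3 + n/3)
h(y) = 11 - 16*y (h(y) = -16*y + (31/3 + (⅓)*2) = -16*y + (31/3 + ⅔) = -16*y + 11 = 11 - 16*y)
B(-1, -6)*h(-9) = (-2 - 1)*(11 - 16*(-9)) = -3*(11 + 144) = -3*155 = -465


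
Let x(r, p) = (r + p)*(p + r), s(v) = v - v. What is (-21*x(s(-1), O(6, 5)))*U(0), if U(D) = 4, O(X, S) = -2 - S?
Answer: -4116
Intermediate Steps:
s(v) = 0
x(r, p) = (p + r)² (x(r, p) = (p + r)*(p + r) = (p + r)²)
(-21*x(s(-1), O(6, 5)))*U(0) = -21*((-2 - 1*5) + 0)²*4 = -21*((-2 - 5) + 0)²*4 = -21*(-7 + 0)²*4 = -21*(-7)²*4 = -21*49*4 = -1029*4 = -4116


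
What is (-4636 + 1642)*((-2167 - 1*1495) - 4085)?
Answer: 23194518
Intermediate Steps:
(-4636 + 1642)*((-2167 - 1*1495) - 4085) = -2994*((-2167 - 1495) - 4085) = -2994*(-3662 - 4085) = -2994*(-7747) = 23194518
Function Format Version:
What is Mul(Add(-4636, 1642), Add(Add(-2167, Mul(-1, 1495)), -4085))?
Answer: 23194518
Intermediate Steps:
Mul(Add(-4636, 1642), Add(Add(-2167, Mul(-1, 1495)), -4085)) = Mul(-2994, Add(Add(-2167, -1495), -4085)) = Mul(-2994, Add(-3662, -4085)) = Mul(-2994, -7747) = 23194518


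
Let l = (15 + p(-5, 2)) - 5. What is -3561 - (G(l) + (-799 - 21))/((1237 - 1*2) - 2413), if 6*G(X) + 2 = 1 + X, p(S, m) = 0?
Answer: -8391353/2356 ≈ -3561.7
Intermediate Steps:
l = 10 (l = (15 + 0) - 5 = 15 - 5 = 10)
G(X) = -1/6 + X/6 (G(X) = -1/3 + (1 + X)/6 = -1/3 + (1/6 + X/6) = -1/6 + X/6)
-3561 - (G(l) + (-799 - 21))/((1237 - 1*2) - 2413) = -3561 - ((-1/6 + (1/6)*10) + (-799 - 21))/((1237 - 1*2) - 2413) = -3561 - ((-1/6 + 5/3) - 820)/((1237 - 2) - 2413) = -3561 - (3/2 - 820)/(1235 - 2413) = -3561 - (-1637)/(2*(-1178)) = -3561 - (-1637)*(-1)/(2*1178) = -3561 - 1*1637/2356 = -3561 - 1637/2356 = -8391353/2356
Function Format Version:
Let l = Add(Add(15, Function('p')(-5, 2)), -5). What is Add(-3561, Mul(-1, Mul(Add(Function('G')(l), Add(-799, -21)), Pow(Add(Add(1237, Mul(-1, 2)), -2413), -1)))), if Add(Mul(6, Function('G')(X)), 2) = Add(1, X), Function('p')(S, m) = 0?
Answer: Rational(-8391353, 2356) ≈ -3561.7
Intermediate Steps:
l = 10 (l = Add(Add(15, 0), -5) = Add(15, -5) = 10)
Function('G')(X) = Add(Rational(-1, 6), Mul(Rational(1, 6), X)) (Function('G')(X) = Add(Rational(-1, 3), Mul(Rational(1, 6), Add(1, X))) = Add(Rational(-1, 3), Add(Rational(1, 6), Mul(Rational(1, 6), X))) = Add(Rational(-1, 6), Mul(Rational(1, 6), X)))
Add(-3561, Mul(-1, Mul(Add(Function('G')(l), Add(-799, -21)), Pow(Add(Add(1237, Mul(-1, 2)), -2413), -1)))) = Add(-3561, Mul(-1, Mul(Add(Add(Rational(-1, 6), Mul(Rational(1, 6), 10)), Add(-799, -21)), Pow(Add(Add(1237, Mul(-1, 2)), -2413), -1)))) = Add(-3561, Mul(-1, Mul(Add(Add(Rational(-1, 6), Rational(5, 3)), -820), Pow(Add(Add(1237, -2), -2413), -1)))) = Add(-3561, Mul(-1, Mul(Add(Rational(3, 2), -820), Pow(Add(1235, -2413), -1)))) = Add(-3561, Mul(-1, Mul(Rational(-1637, 2), Pow(-1178, -1)))) = Add(-3561, Mul(-1, Mul(Rational(-1637, 2), Rational(-1, 1178)))) = Add(-3561, Mul(-1, Rational(1637, 2356))) = Add(-3561, Rational(-1637, 2356)) = Rational(-8391353, 2356)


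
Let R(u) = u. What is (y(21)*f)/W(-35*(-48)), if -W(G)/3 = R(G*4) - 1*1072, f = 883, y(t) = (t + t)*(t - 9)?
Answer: -18543/706 ≈ -26.265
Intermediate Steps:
y(t) = 2*t*(-9 + t) (y(t) = (2*t)*(-9 + t) = 2*t*(-9 + t))
W(G) = 3216 - 12*G (W(G) = -3*(G*4 - 1*1072) = -3*(4*G - 1072) = -3*(-1072 + 4*G) = 3216 - 12*G)
(y(21)*f)/W(-35*(-48)) = ((2*21*(-9 + 21))*883)/(3216 - (-420)*(-48)) = ((2*21*12)*883)/(3216 - 12*1680) = (504*883)/(3216 - 20160) = 445032/(-16944) = 445032*(-1/16944) = -18543/706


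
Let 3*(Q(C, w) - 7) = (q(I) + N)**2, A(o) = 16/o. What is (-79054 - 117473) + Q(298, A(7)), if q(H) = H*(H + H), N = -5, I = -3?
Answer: -589391/3 ≈ -1.9646e+5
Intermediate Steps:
q(H) = 2*H**2 (q(H) = H*(2*H) = 2*H**2)
Q(C, w) = 190/3 (Q(C, w) = 7 + (2*(-3)**2 - 5)**2/3 = 7 + (2*9 - 5)**2/3 = 7 + (18 - 5)**2/3 = 7 + (1/3)*13**2 = 7 + (1/3)*169 = 7 + 169/3 = 190/3)
(-79054 - 117473) + Q(298, A(7)) = (-79054 - 117473) + 190/3 = -196527 + 190/3 = -589391/3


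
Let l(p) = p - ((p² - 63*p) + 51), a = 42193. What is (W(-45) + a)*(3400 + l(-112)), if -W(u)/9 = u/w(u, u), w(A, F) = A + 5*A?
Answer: -1380759029/2 ≈ -6.9038e+8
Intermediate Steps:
w(A, F) = 6*A
W(u) = -3/2 (W(u) = -9*u/(6*u) = -9*u*1/(6*u) = -9*⅙ = -3/2)
l(p) = -51 - p² + 64*p (l(p) = p - (51 + p² - 63*p) = p + (-51 - p² + 63*p) = -51 - p² + 64*p)
(W(-45) + a)*(3400 + l(-112)) = (-3/2 + 42193)*(3400 + (-51 - 1*(-112)² + 64*(-112))) = 84383*(3400 + (-51 - 1*12544 - 7168))/2 = 84383*(3400 + (-51 - 12544 - 7168))/2 = 84383*(3400 - 19763)/2 = (84383/2)*(-16363) = -1380759029/2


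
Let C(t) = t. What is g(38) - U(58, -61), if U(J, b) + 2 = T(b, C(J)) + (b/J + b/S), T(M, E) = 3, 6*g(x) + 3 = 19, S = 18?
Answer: 1594/261 ≈ 6.1073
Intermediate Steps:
g(x) = 8/3 (g(x) = -½ + (⅙)*19 = -½ + 19/6 = 8/3)
U(J, b) = 1 + b/18 + b/J (U(J, b) = -2 + (3 + (b/J + b/18)) = -2 + (3 + (b/18 + b/J)) = -2 + (3 + b/18 + b/J) = 1 + b/18 + b/J)
g(38) - U(58, -61) = 8/3 - (1 + (1/18)*(-61) - 61/58) = 8/3 - (1 - 61/18 - 61*1/58) = 8/3 - (1 - 61/18 - 61/58) = 8/3 - 1*(-898/261) = 8/3 + 898/261 = 1594/261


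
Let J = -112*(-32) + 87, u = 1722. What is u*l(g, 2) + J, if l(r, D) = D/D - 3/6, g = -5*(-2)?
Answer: 4532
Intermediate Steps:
g = 10
l(r, D) = ½ (l(r, D) = 1 - 3*⅙ = 1 - ½ = ½)
J = 3671 (J = 3584 + 87 = 3671)
u*l(g, 2) + J = 1722*(½) + 3671 = 861 + 3671 = 4532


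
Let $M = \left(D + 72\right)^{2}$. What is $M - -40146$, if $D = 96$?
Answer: $68370$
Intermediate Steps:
$M = 28224$ ($M = \left(96 + 72\right)^{2} = 168^{2} = 28224$)
$M - -40146 = 28224 - -40146 = 28224 + 40146 = 68370$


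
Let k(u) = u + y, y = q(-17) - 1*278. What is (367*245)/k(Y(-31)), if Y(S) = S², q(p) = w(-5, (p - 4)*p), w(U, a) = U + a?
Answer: 17983/207 ≈ 86.874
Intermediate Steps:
q(p) = -5 + p*(-4 + p) (q(p) = -5 + (p - 4)*p = -5 + (-4 + p)*p = -5 + p*(-4 + p))
y = 74 (y = (-5 - 17*(-4 - 17)) - 1*278 = (-5 - 17*(-21)) - 278 = (-5 + 357) - 278 = 352 - 278 = 74)
k(u) = 74 + u (k(u) = u + 74 = 74 + u)
(367*245)/k(Y(-31)) = (367*245)/(74 + (-31)²) = 89915/(74 + 961) = 89915/1035 = 89915*(1/1035) = 17983/207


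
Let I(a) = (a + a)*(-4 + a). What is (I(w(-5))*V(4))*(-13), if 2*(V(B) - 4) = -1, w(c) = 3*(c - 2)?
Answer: -47775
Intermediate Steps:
w(c) = -6 + 3*c (w(c) = 3*(-2 + c) = -6 + 3*c)
V(B) = 7/2 (V(B) = 4 + (½)*(-1) = 4 - ½ = 7/2)
I(a) = 2*a*(-4 + a) (I(a) = (2*a)*(-4 + a) = 2*a*(-4 + a))
(I(w(-5))*V(4))*(-13) = ((2*(-6 + 3*(-5))*(-4 + (-6 + 3*(-5))))*(7/2))*(-13) = ((2*(-6 - 15)*(-4 + (-6 - 15)))*(7/2))*(-13) = ((2*(-21)*(-4 - 21))*(7/2))*(-13) = ((2*(-21)*(-25))*(7/2))*(-13) = (1050*(7/2))*(-13) = 3675*(-13) = -47775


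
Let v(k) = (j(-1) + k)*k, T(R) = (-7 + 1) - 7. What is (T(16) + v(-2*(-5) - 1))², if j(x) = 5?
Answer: 12769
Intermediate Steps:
T(R) = -13 (T(R) = -6 - 7 = -13)
v(k) = k*(5 + k) (v(k) = (5 + k)*k = k*(5 + k))
(T(16) + v(-2*(-5) - 1))² = (-13 + (-2*(-5) - 1)*(5 + (-2*(-5) - 1)))² = (-13 + (10 - 1)*(5 + (10 - 1)))² = (-13 + 9*(5 + 9))² = (-13 + 9*14)² = (-13 + 126)² = 113² = 12769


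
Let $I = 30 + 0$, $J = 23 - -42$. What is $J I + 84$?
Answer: $2034$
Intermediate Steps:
$J = 65$ ($J = 23 + 42 = 65$)
$I = 30$
$J I + 84 = 65 \cdot 30 + 84 = 1950 + 84 = 2034$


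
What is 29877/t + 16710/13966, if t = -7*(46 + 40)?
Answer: -203601381/4203766 ≈ -48.433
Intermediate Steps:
t = -602 (t = -7*86 = -602)
29877/t + 16710/13966 = 29877/(-602) + 16710/13966 = 29877*(-1/602) + 16710*(1/13966) = -29877/602 + 8355/6983 = -203601381/4203766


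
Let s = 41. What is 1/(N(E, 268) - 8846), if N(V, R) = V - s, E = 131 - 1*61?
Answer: -1/8817 ≈ -0.00011342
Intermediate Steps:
E = 70 (E = 131 - 61 = 70)
N(V, R) = -41 + V (N(V, R) = V - 1*41 = V - 41 = -41 + V)
1/(N(E, 268) - 8846) = 1/((-41 + 70) - 8846) = 1/(29 - 8846) = 1/(-8817) = -1/8817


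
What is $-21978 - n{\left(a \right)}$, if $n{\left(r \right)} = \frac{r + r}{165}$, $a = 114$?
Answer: $- \frac{1208866}{55} \approx -21979.0$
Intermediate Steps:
$n{\left(r \right)} = \frac{2 r}{165}$
$-21978 - n{\left(a \right)} = -21978 - \frac{2}{165} \cdot 114 = -21978 - \frac{76}{55} = - \frac{1208866}{55}$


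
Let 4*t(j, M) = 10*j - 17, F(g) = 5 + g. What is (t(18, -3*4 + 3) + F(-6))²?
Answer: 25281/16 ≈ 1580.1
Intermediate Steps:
t(j, M) = -17/4 + 5*j/2 (t(j, M) = (10*j - 17)/4 = (-17 + 10*j)/4 = -17/4 + 5*j/2)
(t(18, -3*4 + 3) + F(-6))² = ((-17/4 + (5/2)*18) + (5 - 6))² = ((-17/4 + 45) - 1)² = (163/4 - 1)² = (159/4)² = 25281/16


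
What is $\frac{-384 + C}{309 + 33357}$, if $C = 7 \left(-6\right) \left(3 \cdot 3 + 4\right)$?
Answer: $- \frac{5}{181} \approx -0.027624$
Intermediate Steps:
$C = -546$ ($C = - 42 \left(9 + 4\right) = \left(-42\right) 13 = -546$)
$\frac{-384 + C}{309 + 33357} = \frac{-384 - 546}{309 + 33357} = - \frac{930}{33666} = \left(-930\right) \frac{1}{33666} = - \frac{5}{181}$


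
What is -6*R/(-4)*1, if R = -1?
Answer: -3/2 ≈ -1.5000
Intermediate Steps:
-6*R/(-4)*1 = -(-6)/(-4)*1 = -(-6)*(-1)/4*1 = -6*1/4*1 = -3/2*1 = -3/2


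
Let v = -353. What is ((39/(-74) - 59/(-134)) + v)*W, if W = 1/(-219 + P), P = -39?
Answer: 437651/319791 ≈ 1.3686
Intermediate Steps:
W = -1/258 (W = 1/(-219 - 39) = 1/(-258) = -1/258 ≈ -0.0038760)
((39/(-74) - 59/(-134)) + v)*W = ((39/(-74) - 59/(-134)) - 353)*(-1/258) = ((39*(-1/74) - 59*(-1/134)) - 353)*(-1/258) = ((-39/74 + 59/134) - 353)*(-1/258) = (-215/2479 - 353)*(-1/258) = -875302/2479*(-1/258) = 437651/319791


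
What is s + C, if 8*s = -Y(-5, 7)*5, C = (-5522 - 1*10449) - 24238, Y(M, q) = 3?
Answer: -321687/8 ≈ -40211.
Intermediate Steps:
C = -40209 (C = (-5522 - 10449) - 24238 = -15971 - 24238 = -40209)
s = -15/8 (s = (-1*3*5)/8 = (-3*5)/8 = (1/8)*(-15) = -15/8 ≈ -1.8750)
s + C = -15/8 - 40209 = -321687/8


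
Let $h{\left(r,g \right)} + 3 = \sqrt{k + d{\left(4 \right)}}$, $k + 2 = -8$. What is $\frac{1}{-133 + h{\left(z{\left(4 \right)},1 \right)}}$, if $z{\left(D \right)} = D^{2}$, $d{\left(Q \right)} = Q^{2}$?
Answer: $- \frac{68}{9245} - \frac{\sqrt{6}}{18490} \approx -0.0074878$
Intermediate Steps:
$k = -10$ ($k = -2 - 8 = -10$)
$h{\left(r,g \right)} = -3 + \sqrt{6}$ ($h{\left(r,g \right)} = -3 + \sqrt{-10 + 4^{2}} = -3 + \sqrt{-10 + 16} = -3 + \sqrt{6}$)
$\frac{1}{-133 + h{\left(z{\left(4 \right)},1 \right)}} = \frac{1}{-133 - \left(3 - \sqrt{6}\right)} = \frac{1}{-136 + \sqrt{6}}$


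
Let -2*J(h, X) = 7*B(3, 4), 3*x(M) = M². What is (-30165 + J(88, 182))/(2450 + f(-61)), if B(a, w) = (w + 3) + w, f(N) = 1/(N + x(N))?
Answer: -106859983/8668103 ≈ -12.328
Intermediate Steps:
x(M) = M²/3
f(N) = 1/(N + N²/3)
B(a, w) = 3 + 2*w (B(a, w) = (3 + w) + w = 3 + 2*w)
J(h, X) = -77/2 (J(h, X) = -7*(3 + 2*4)/2 = -7*(3 + 8)/2 = -7*11/2 = -½*77 = -77/2)
(-30165 + J(88, 182))/(2450 + f(-61)) = (-30165 - 77/2)/(2450 + 3/(-61*(3 - 61))) = -60407/(2*(2450 + 3*(-1/61)/(-58))) = -60407/(2*(2450 + 3*(-1/61)*(-1/58))) = -60407/(2*(2450 + 3/3538)) = -60407/(2*8668103/3538) = -60407/2*3538/8668103 = -106859983/8668103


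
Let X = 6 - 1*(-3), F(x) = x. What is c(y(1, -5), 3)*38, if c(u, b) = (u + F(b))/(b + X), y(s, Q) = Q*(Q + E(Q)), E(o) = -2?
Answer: 361/3 ≈ 120.33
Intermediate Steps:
X = 9 (X = 6 + 3 = 9)
y(s, Q) = Q*(-2 + Q) (y(s, Q) = Q*(Q - 2) = Q*(-2 + Q))
c(u, b) = (b + u)/(9 + b) (c(u, b) = (u + b)/(b + 9) = (b + u)/(9 + b))
c(y(1, -5), 3)*38 = ((3 - 5*(-2 - 5))/(9 + 3))*38 = ((3 - 5*(-7))/12)*38 = ((3 + 35)/12)*38 = ((1/12)*38)*38 = (19/6)*38 = 361/3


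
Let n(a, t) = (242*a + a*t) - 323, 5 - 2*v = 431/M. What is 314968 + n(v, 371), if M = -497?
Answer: 157272319/497 ≈ 3.1644e+5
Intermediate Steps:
v = 1458/497 (v = 5/2 - 431/(2*(-497)) = 5/2 - 431*(-1)/(2*497) = 5/2 - ½*(-431/497) = 5/2 + 431/994 = 1458/497 ≈ 2.9336)
n(a, t) = -323 + 242*a + a*t
314968 + n(v, 371) = 314968 + (-323 + 242*(1458/497) + (1458/497)*371) = 314968 + (-323 + 352836/497 + 77274/71) = 314968 + 733223/497 = 157272319/497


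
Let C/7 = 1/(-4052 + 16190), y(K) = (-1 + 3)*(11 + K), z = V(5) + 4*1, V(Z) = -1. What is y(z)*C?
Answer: 14/867 ≈ 0.016148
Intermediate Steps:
z = 3 (z = -1 + 4*1 = -1 + 4 = 3)
y(K) = 22 + 2*K (y(K) = 2*(11 + K) = 22 + 2*K)
C = 1/1734 (C = 7/(-4052 + 16190) = 7/12138 = 7*(1/12138) = 1/1734 ≈ 0.00057670)
y(z)*C = (22 + 2*3)*(1/1734) = (22 + 6)*(1/1734) = 28*(1/1734) = 14/867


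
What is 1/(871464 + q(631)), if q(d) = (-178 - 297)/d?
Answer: 631/549893309 ≈ 1.1475e-6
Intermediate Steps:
q(d) = -475/d
1/(871464 + q(631)) = 1/(871464 - 475/631) = 1/(549893309/631) = 631/549893309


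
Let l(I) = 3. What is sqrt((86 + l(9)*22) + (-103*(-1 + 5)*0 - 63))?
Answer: sqrt(89) ≈ 9.4340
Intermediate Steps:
sqrt((86 + l(9)*22) + (-103*(-1 + 5)*0 - 63)) = sqrt((86 + 3*22) + (-103*(-1 + 5)*0 - 63)) = sqrt((86 + 66) + (-412*0 - 63)) = sqrt(152 + (-103*0 - 63)) = sqrt(152 + (0 - 63)) = sqrt(152 - 63) = sqrt(89)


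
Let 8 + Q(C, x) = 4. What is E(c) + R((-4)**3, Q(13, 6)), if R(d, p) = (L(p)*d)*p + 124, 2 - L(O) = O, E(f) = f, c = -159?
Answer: 1501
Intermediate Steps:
L(O) = 2 - O
Q(C, x) = -4 (Q(C, x) = -8 + 4 = -4)
R(d, p) = 124 + d*p*(2 - p) (R(d, p) = ((2 - p)*d)*p + 124 = (d*(2 - p))*p + 124 = d*p*(2 - p) + 124 = 124 + d*p*(2 - p))
E(c) + R((-4)**3, Q(13, 6)) = -159 + (124 - 1*(-4)**3*(-4)*(-2 - 4)) = -159 + (124 - 1*(-64)*(-4)*(-6)) = -159 + (124 + 1536) = -159 + 1660 = 1501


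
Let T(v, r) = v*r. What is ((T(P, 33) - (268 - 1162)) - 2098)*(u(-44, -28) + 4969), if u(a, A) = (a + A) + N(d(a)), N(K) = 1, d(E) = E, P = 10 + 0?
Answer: -4280852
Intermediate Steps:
P = 10
T(v, r) = r*v
u(a, A) = 1 + A + a (u(a, A) = (a + A) + 1 = (A + a) + 1 = 1 + A + a)
((T(P, 33) - (268 - 1162)) - 2098)*(u(-44, -28) + 4969) = ((33*10 - (268 - 1162)) - 2098)*((1 - 28 - 44) + 4969) = ((330 - 1*(-894)) - 2098)*(-71 + 4969) = ((330 + 894) - 2098)*4898 = (1224 - 2098)*4898 = -874*4898 = -4280852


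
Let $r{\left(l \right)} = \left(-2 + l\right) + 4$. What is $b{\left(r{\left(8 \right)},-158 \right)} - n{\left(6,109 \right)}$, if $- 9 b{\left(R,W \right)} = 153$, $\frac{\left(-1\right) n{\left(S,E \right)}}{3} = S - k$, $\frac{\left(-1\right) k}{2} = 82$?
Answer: $493$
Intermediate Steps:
$k = -164$ ($k = \left(-2\right) 82 = -164$)
$r{\left(l \right)} = 2 + l$
$n{\left(S,E \right)} = -492 - 3 S$ ($n{\left(S,E \right)} = - 3 \left(S - -164\right) = - 3 \left(S + 164\right) = - 3 \left(164 + S\right) = -492 - 3 S$)
$b{\left(R,W \right)} = -17$ ($b{\left(R,W \right)} = \left(- \frac{1}{9}\right) 153 = -17$)
$b{\left(r{\left(8 \right)},-158 \right)} - n{\left(6,109 \right)} = -17 - \left(-492 - 18\right) = -17 - -510 = -17 + 510 = 493$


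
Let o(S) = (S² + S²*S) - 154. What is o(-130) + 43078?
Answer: -2137176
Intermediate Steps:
o(S) = -154 + S² + S³ (o(S) = (S² + S³) - 154 = -154 + S² + S³)
o(-130) + 43078 = (-154 + (-130)² + (-130)³) + 43078 = (-154 + 16900 - 2197000) + 43078 = -2180254 + 43078 = -2137176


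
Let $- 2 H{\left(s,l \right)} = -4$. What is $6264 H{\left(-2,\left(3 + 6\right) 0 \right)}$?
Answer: $12528$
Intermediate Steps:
$H{\left(s,l \right)} = 2$ ($H{\left(s,l \right)} = \left(- \frac{1}{2}\right) \left(-4\right) = 2$)
$6264 H{\left(-2,\left(3 + 6\right) 0 \right)} = 6264 \cdot 2 = 12528$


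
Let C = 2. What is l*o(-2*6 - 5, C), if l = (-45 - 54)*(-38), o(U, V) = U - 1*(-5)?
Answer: -45144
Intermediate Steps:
o(U, V) = 5 + U (o(U, V) = U + 5 = 5 + U)
l = 3762 (l = -99*(-38) = 3762)
l*o(-2*6 - 5, C) = 3762*(5 + (-2*6 - 5)) = 3762*(5 + (-12 - 5)) = 3762*(5 - 17) = 3762*(-12) = -45144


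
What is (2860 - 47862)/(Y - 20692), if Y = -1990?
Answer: 22501/11341 ≈ 1.9840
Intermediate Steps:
(2860 - 47862)/(Y - 20692) = (2860 - 47862)/(-1990 - 20692) = -45002/(-22682) = -45002*(-1/22682) = 22501/11341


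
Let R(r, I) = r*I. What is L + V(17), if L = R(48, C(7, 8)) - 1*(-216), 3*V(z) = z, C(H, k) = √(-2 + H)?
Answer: 665/3 + 48*√5 ≈ 329.00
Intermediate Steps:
R(r, I) = I*r
V(z) = z/3
L = 216 + 48*√5 (L = √(-2 + 7)*48 - 1*(-216) = √5*48 + 216 = 48*√5 + 216 = 216 + 48*√5 ≈ 323.33)
L + V(17) = (216 + 48*√5) + (⅓)*17 = (216 + 48*√5) + 17/3 = 665/3 + 48*√5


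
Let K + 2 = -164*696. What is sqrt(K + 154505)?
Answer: sqrt(40359) ≈ 200.90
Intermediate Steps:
K = -114146 (K = -2 - 164*696 = -2 - 114144 = -114146)
sqrt(K + 154505) = sqrt(-114146 + 154505) = sqrt(40359)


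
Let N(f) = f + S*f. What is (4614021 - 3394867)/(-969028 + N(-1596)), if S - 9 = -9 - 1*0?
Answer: -609577/485312 ≈ -1.2561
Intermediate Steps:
S = 0 (S = 9 + (-9 - 1*0) = 9 + (-9 + 0) = 9 - 9 = 0)
N(f) = f (N(f) = f + 0*f = f + 0 = f)
(4614021 - 3394867)/(-969028 + N(-1596)) = (4614021 - 3394867)/(-969028 - 1596) = 1219154/(-970624) = 1219154*(-1/970624) = -609577/485312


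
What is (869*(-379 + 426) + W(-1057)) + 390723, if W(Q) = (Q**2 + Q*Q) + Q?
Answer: 2665007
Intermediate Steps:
W(Q) = Q + 2*Q**2 (W(Q) = (Q**2 + Q**2) + Q = 2*Q**2 + Q = Q + 2*Q**2)
(869*(-379 + 426) + W(-1057)) + 390723 = (869*(-379 + 426) - 1057*(1 + 2*(-1057))) + 390723 = (869*47 - 1057*(1 - 2114)) + 390723 = (40843 - 1057*(-2113)) + 390723 = (40843 + 2233441) + 390723 = 2274284 + 390723 = 2665007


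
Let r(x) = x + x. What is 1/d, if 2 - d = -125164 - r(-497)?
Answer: 1/124172 ≈ 8.0534e-6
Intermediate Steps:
r(x) = 2*x
d = 124172 (d = 2 - (-125164 - 2*(-497)) = 2 - (-125164 - 1*(-994)) = 2 - (-125164 + 994) = 2 - 1*(-124170) = 2 + 124170 = 124172)
1/d = 1/124172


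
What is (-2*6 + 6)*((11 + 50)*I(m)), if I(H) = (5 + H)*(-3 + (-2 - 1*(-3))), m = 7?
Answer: 8784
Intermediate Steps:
I(H) = -10 - 2*H (I(H) = (5 + H)*(-3 + (-2 + 3)) = (5 + H)*(-3 + 1) = (5 + H)*(-2) = -10 - 2*H)
(-2*6 + 6)*((11 + 50)*I(m)) = (-2*6 + 6)*((11 + 50)*(-10 - 2*7)) = (-12 + 6)*(61*(-10 - 14)) = -366*(-24) = -6*(-1464) = 8784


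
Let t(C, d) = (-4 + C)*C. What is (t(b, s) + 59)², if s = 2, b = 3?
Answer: 3136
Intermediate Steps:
t(C, d) = C*(-4 + C)
(t(b, s) + 59)² = (3*(-4 + 3) + 59)² = (3*(-1) + 59)² = (-3 + 59)² = 56² = 3136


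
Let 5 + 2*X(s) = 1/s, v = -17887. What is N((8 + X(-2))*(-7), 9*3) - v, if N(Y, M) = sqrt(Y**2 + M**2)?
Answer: 17887 + 3*sqrt(3697)/4 ≈ 17933.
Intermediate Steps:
X(s) = -5/2 + 1/(2*s)
N(Y, M) = sqrt(M**2 + Y**2)
N((8 + X(-2))*(-7), 9*3) - v = sqrt((9*3)**2 + ((8 + (1/2)*(1 - 5*(-2))/(-2))*(-7))**2) - 1*(-17887) = sqrt(27**2 + ((8 + (1/2)*(-1/2)*(1 + 10))*(-7))**2) + 17887 = sqrt(729 + ((8 + (1/2)*(-1/2)*11)*(-7))**2) + 17887 = sqrt(729 + ((8 - 11/4)*(-7))**2) + 17887 = sqrt(729 + ((21/4)*(-7))**2) + 17887 = sqrt(729 + (-147/4)**2) + 17887 = sqrt(729 + 21609/16) + 17887 = sqrt(33273/16) + 17887 = 3*sqrt(3697)/4 + 17887 = 17887 + 3*sqrt(3697)/4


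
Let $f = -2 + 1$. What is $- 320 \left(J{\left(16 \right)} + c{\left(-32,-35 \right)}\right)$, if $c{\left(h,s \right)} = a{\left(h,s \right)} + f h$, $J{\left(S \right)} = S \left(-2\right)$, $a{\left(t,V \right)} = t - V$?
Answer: $-960$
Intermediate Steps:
$f = -1$
$J{\left(S \right)} = - 2 S$
$c{\left(h,s \right)} = - s$ ($c{\left(h,s \right)} = \left(h - s\right) - h = - s$)
$- 320 \left(J{\left(16 \right)} + c{\left(-32,-35 \right)}\right) = - 320 \left(\left(-2\right) 16 - -35\right) = - 320 \left(-32 + 35\right) = \left(-320\right) 3 = -960$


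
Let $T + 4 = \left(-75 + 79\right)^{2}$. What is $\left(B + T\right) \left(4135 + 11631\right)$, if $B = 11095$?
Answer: $175112962$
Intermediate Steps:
$T = 12$ ($T = -4 + \left(-75 + 79\right)^{2} = -4 + 4^{2} = -4 + 16 = 12$)
$\left(B + T\right) \left(4135 + 11631\right) = \left(11095 + 12\right) \left(4135 + 11631\right) = 11107 \cdot 15766 = 175112962$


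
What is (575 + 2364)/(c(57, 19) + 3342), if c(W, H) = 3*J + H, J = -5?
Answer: 2939/3346 ≈ 0.87836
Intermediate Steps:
c(W, H) = -15 + H (c(W, H) = 3*(-5) + H = -15 + H)
(575 + 2364)/(c(57, 19) + 3342) = (575 + 2364)/((-15 + 19) + 3342) = 2939/(4 + 3342) = 2939/3346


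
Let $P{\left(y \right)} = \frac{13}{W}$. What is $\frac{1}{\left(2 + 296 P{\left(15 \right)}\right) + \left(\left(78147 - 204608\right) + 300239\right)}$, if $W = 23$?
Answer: $\frac{23}{4000788} \approx 5.7489 \cdot 10^{-6}$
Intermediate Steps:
$P{\left(y \right)} = \frac{13}{23}$
$\frac{1}{\left(2 + 296 P{\left(15 \right)}\right) + \left(\left(78147 - 204608\right) + 300239\right)} = \frac{1}{\left(2 + 296 \cdot \frac{13}{23}\right) + \left(\left(78147 - 204608\right) + 300239\right)} = \frac{1}{\left(2 + \frac{3848}{23}\right) + \left(-126461 + 300239\right)} = \frac{1}{\frac{3894}{23} + 173778} = \frac{1}{\frac{4000788}{23}} = \frac{23}{4000788}$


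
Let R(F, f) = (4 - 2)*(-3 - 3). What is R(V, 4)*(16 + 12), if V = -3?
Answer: -336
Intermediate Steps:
R(F, f) = -12 (R(F, f) = 2*(-6) = -12)
R(V, 4)*(16 + 12) = -12*(16 + 12) = -12*28 = -336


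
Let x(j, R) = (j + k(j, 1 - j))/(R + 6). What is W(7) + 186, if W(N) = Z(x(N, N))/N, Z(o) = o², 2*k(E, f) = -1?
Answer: 5209/28 ≈ 186.04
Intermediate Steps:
k(E, f) = -½ (k(E, f) = (½)*(-1) = -½)
x(j, R) = (-½ + j)/(6 + R) (x(j, R) = (j - ½)/(R + 6) = (-½ + j)/(6 + R))
W(N) = (-½ + N)²/(N*(6 + N)²) (W(N) = ((-½ + N)/(6 + N))²/N = ((-½ + N)²/(6 + N)²)/N = (-½ + N)²/(N*(6 + N)²))
W(7) + 186 = (¼)*(-1 + 2*7)²/(7*(6 + 7)²) + 186 = (¼)*(⅐)*(-1 + 14)²/13² + 186 = (¼)*(⅐)*13²*(1/169) + 186 = (¼)*(⅐)*169*(1/169) + 186 = 1/28 + 186 = 5209/28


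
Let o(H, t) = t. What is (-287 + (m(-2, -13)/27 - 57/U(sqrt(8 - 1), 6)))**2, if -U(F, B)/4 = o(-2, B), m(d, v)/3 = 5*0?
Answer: 5184729/64 ≈ 81011.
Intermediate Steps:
m(d, v) = 0 (m(d, v) = 3*(5*0) = 3*0 = 0)
U(F, B) = -4*B
(-287 + (m(-2, -13)/27 - 57/U(sqrt(8 - 1), 6)))**2 = (-287 + (0/27 - 57/((-4*6))))**2 = (-287 + (0*(1/27) - 57/(-24)))**2 = (-287 + (0 - 57*(-1/24)))**2 = (-287 + (0 + 19/8))**2 = (-287 + 19/8)**2 = (-2277/8)**2 = 5184729/64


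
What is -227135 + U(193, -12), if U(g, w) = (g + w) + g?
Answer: -226761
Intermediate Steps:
U(g, w) = w + 2*g
-227135 + U(193, -12) = -227135 + (-12 + 2*193) = -227135 + (-12 + 386) = -227135 + 374 = -226761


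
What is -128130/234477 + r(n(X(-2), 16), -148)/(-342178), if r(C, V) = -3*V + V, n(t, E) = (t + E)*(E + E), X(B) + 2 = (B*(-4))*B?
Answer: -7318778722/13372145151 ≈ -0.54732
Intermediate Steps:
X(B) = -2 - 4*B² (X(B) = -2 + (B*(-4))*B = -2 + (-4*B)*B = -2 - 4*B²)
n(t, E) = 2*E*(E + t) (n(t, E) = (E + t)*(2*E) = 2*E*(E + t))
r(C, V) = -2*V
-128130/234477 + r(n(X(-2), 16), -148)/(-342178) = -128130/234477 - 2*(-148)/(-342178) = -128130*1/234477 + 296*(-1/342178) = -42710/78159 - 148/171089 = -7318778722/13372145151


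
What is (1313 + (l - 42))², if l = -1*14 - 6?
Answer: 1565001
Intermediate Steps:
l = -20 (l = -14 - 6 = -20)
(1313 + (l - 42))² = (1313 + (-20 - 42))² = (1313 - 62)² = 1251² = 1565001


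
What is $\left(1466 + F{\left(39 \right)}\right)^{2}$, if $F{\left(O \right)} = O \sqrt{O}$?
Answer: $2208475 + 114348 \sqrt{39} \approx 2.9226 \cdot 10^{6}$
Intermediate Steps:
$F{\left(O \right)} = O^{\frac{3}{2}}$
$\left(1466 + F{\left(39 \right)}\right)^{2} = \left(1466 + 39^{\frac{3}{2}}\right)^{2} = \left(1466 + 39 \sqrt{39}\right)^{2}$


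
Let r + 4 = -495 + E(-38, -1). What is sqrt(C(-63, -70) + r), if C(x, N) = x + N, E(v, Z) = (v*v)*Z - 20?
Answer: 4*I*sqrt(131) ≈ 45.782*I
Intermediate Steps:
E(v, Z) = -20 + Z*v**2 (E(v, Z) = v**2*Z - 20 = Z*v**2 - 20 = -20 + Z*v**2)
C(x, N) = N + x
r = -1963 (r = -4 + (-495 + (-20 - 1*(-38)**2)) = -4 + (-495 + (-20 - 1*1444)) = -4 + (-495 + (-20 - 1444)) = -4 + (-495 - 1464) = -4 - 1959 = -1963)
sqrt(C(-63, -70) + r) = sqrt((-70 - 63) - 1963) = sqrt(-133 - 1963) = sqrt(-2096) = 4*I*sqrt(131)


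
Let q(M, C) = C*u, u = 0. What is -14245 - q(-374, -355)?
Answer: -14245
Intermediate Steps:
q(M, C) = 0 (q(M, C) = C*0 = 0)
-14245 - q(-374, -355) = -14245 - 1*0 = -14245 + 0 = -14245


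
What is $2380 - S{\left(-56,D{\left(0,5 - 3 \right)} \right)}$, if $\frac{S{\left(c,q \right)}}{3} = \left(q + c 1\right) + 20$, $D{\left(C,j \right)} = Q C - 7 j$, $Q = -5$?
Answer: $2530$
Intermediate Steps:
$D{\left(C,j \right)} = - 7 j - 5 C$ ($D{\left(C,j \right)} = - 5 C - 7 j = - 7 j - 5 C$)
$S{\left(c,q \right)} = 60 + 3 c + 3 q$ ($S{\left(c,q \right)} = 3 \left(\left(q + c 1\right) + 20\right) = 3 \left(\left(q + c\right) + 20\right) = 3 \left(\left(c + q\right) + 20\right) = 3 \left(20 + c + q\right) = 60 + 3 c + 3 q$)
$2380 - S{\left(-56,D{\left(0,5 - 3 \right)} \right)} = 2380 - \left(60 + 3 \left(-56\right) + 3 \left(- 7 \left(5 - 3\right) - 0\right)\right) = 2380 - \left(60 - 168 + 3 \left(\left(-7\right) 2 + 0\right)\right) = 2380 - \left(60 - 168 + 3 \left(-14 + 0\right)\right) = 2380 - \left(60 - 168 + 3 \left(-14\right)\right) = 2380 - \left(60 - 168 - 42\right) = 2380 - -150 = 2380 + 150 = 2530$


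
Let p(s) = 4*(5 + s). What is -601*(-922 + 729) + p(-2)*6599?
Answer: 195181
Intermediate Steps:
p(s) = 20 + 4*s
-601*(-922 + 729) + p(-2)*6599 = -601*(-922 + 729) + (20 + 4*(-2))*6599 = -601*(-193) + (20 - 8)*6599 = 115993 + 12*6599 = 115993 + 79188 = 195181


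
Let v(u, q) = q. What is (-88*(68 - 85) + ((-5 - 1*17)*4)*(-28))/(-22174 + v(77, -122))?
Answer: -165/929 ≈ -0.17761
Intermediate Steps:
(-88*(68 - 85) + ((-5 - 1*17)*4)*(-28))/(-22174 + v(77, -122)) = (-88*(68 - 85) + ((-5 - 1*17)*4)*(-28))/(-22174 - 122) = (-88*(-17) + ((-5 - 17)*4)*(-28))/(-22296) = (1496 - 22*4*(-28))*(-1/22296) = (1496 - 88*(-28))*(-1/22296) = (1496 + 2464)*(-1/22296) = 3960*(-1/22296) = -165/929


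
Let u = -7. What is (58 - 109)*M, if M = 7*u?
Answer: 2499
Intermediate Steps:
M = -49 (M = 7*(-7) = -49)
(58 - 109)*M = (58 - 109)*(-49) = -51*(-49) = 2499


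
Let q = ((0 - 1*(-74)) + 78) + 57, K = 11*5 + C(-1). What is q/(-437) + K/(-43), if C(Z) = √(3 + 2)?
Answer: -1738/989 - √5/43 ≈ -1.8093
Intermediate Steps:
C(Z) = √5
K = 55 + √5 (K = 11*5 + √5 = 55 + √5 ≈ 57.236)
q = 209 (q = ((0 + 74) + 78) + 57 = (74 + 78) + 57 = 152 + 57 = 209)
q/(-437) + K/(-43) = 209/(-437) + (55 + √5)/(-43) = 209*(-1/437) + (55 + √5)*(-1/43) = -11/23 + (-55/43 - √5/43) = -1738/989 - √5/43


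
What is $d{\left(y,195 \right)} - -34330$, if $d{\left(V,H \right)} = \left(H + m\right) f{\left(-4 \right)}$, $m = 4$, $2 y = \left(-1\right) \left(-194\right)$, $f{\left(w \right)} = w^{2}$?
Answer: $37514$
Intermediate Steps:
$y = 97$ ($y = \frac{\left(-1\right) \left(-194\right)}{2} = \frac{1}{2} \cdot 194 = 97$)
$d{\left(V,H \right)} = 64 + 16 H$ ($d{\left(V,H \right)} = \left(H + 4\right) \left(-4\right)^{2} = \left(4 + H\right) 16 = 64 + 16 H$)
$d{\left(y,195 \right)} - -34330 = \left(64 + 16 \cdot 195\right) - -34330 = \left(64 + 3120\right) + 34330 = 3184 + 34330 = 37514$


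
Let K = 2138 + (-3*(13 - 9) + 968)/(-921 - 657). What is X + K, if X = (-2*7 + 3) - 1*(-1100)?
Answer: 2545625/789 ≈ 3226.4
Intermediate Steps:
X = 1089 (X = (-14 + 3) + 1100 = -11 + 1100 = 1089)
K = 1686404/789 (K = 2138 + (-3*4 + 968)/(-1578) = 2138 + (-12 + 968)*(-1/1578) = 2138 + 956*(-1/1578) = 2138 - 478/789 = 1686404/789 ≈ 2137.4)
X + K = 1089 + 1686404/789 = 2545625/789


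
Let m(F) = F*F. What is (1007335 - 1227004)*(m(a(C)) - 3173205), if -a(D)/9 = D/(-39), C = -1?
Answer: 117802254008484/169 ≈ 6.9705e+11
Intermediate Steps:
a(D) = 3*D/13 (a(D) = -9*D/(-39) = -9*D*(-1)/39 = -(-3)*D/13 = 3*D/13)
m(F) = F²
(1007335 - 1227004)*(m(a(C)) - 3173205) = (1007335 - 1227004)*(((3/13)*(-1))² - 3173205) = -219669*((-3/13)² - 3173205) = -219669*(9/169 - 3173205) = -219669*(-536271636/169) = 117802254008484/169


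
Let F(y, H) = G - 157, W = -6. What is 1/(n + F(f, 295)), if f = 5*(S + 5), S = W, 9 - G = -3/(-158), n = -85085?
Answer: -158/13466817 ≈ -1.1733e-5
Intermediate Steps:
G = 1419/158 (G = 9 - (-3)/(-158) = 9 - (-3)*(-1)/158 = 9 - 1*3/158 = 9 - 3/158 = 1419/158 ≈ 8.9810)
S = -6
f = -5 (f = 5*(-6 + 5) = 5*(-1) = -5)
F(y, H) = -23387/158 (F(y, H) = 1419/158 - 157 = -23387/158)
1/(n + F(f, 295)) = 1/(-85085 - 23387/158) = 1/(-13466817/158) = -158/13466817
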